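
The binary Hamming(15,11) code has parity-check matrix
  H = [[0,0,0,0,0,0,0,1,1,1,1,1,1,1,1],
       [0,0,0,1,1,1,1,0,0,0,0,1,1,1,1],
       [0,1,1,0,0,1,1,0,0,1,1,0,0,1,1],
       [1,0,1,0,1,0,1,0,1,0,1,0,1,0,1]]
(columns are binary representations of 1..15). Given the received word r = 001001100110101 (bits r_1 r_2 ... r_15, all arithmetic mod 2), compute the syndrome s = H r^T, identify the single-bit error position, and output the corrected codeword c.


s = (0, 0, 0, 1)^T, error position = 1, corrected codeword c = 101001100110101

Compute s = H r^T mod 2 one row at a time:
  s_1 = 0 + 0 + 1 + 1 + 0 + 1 + 0 + 1 = 4 ≡ 0 (mod 2).
  s_2 = 0 + 0 + 1 + 1 + 0 + 1 + 0 + 1 = 4 ≡ 0 (mod 2).
  s_3 = 0 + 1 + 1 + 1 + 1 + 1 + 0 + 1 = 6 ≡ 0 (mod 2).
  s_4 = 0 + 1 + 0 + 1 + 0 + 1 + 1 + 1 = 5 ≡ 1 (mod 2).
s = (0, 0, 0, 1)^T — this equals column 1 of H (binary 0001), so error is at position 1.
Correct: flip bit 1 of r = 001001100110101 to get c = 101001100110101.


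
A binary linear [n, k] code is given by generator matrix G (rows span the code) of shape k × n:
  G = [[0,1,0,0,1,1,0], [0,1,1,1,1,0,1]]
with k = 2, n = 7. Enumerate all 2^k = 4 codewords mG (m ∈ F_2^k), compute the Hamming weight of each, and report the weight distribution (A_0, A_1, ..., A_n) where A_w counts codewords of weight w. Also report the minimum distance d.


Weight distribution: A_0 = 1, A_3 = 1, A_4 = 1, A_5 = 1. Minimum distance d = 3.

Enumerate all 2^2 = 4 messages m ∈ F_2^2.
For each, compute codeword c = mG in F_2^7, then tally its weight.
  m = 00 → c = 0000000, weight = 0.
  m = 10 → c = 0100110, weight = 3.
  m = 01 → c = 0111101, weight = 5.
  m = 11 → c = 0011011, weight = 4.
Tally weights:
  weight 0: 1 codewords.
  weight 3: 1 codewords.
  weight 4: 1 codewords.
  weight 5: 1 codewords.
Minimum distance d = smallest w > 0 with A_w > 0 = 3.
Sanity: Σ A_w = 4 = 2^2 = 4 ✓.


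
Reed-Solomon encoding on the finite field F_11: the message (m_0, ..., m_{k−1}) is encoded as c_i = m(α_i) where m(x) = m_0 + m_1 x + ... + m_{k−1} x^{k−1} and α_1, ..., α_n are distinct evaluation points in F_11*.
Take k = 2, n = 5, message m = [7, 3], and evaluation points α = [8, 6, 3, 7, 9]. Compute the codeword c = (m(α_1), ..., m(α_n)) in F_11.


c = [9, 3, 5, 6, 1]

Message polynomial: m(x) = 7 + 3·x (mod 11).
For each evaluation point α_i, compute m(α_i) mod 11:
  α_1 = 8: Horner steps 3 → 9, so m(8) = 9.
  α_2 = 6: Horner steps 3 → 3, so m(6) = 3.
  α_3 = 3: Horner steps 3 → 5, so m(3) = 5.
  α_4 = 7: Horner steps 3 → 6, so m(7) = 6.
  α_5 = 9: Horner steps 3 → 1, so m(9) = 1.
Codeword c = [9, 3, 5, 6, 1] ∈ F_11^5.


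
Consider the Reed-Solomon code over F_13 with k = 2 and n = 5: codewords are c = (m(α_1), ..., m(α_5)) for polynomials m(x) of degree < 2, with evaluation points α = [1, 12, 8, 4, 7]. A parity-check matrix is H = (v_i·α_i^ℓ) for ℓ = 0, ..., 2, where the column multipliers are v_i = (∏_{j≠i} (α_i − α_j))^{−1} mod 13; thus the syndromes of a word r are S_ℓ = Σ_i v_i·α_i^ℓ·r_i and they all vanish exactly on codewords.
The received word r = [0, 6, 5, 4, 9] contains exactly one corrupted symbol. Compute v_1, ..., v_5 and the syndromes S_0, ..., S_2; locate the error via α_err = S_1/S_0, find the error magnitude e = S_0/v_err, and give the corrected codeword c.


S = (12, 6, 3), error at position 5, error magnitude e = 1, c = [0, 6, 5, 4, 8].

Step 1: column multipliers v_i = (∏_{j≠i}(α_i − α_j))^{−1} mod 13.
  i = 1 (α = 1): (1−12)(1−8)(1−4)(1−7) = (−11)·(−7)·(−3)·(−6) = 1386 ≡ 8, so v_1 = 8^{−1} = 5 (mod 13).
  i = 2 (α = 12): (12−1)(12−8)(12−4)(12−7) = 11·4·8·5 = 1760 ≡ 5, so v_2 = 5^{−1} = 8 (mod 13).
  i = 3 (α = 8): (8−1)(8−12)(8−4)(8−7) = 7·(−4)·4·1 = −112 ≡ 5, so v_3 = 5^{−1} = 8 (mod 13).
  i = 4 (α = 4): (4−1)(4−12)(4−8)(4−7) = 3·(−8)·(−4)·(−3) = −288 ≡ 11, so v_4 = 11^{−1} = 6 (mod 13).
  i = 5 (α = 7): (7−1)(7−12)(7−8)(7−4) = 6·(−5)·(−1)·3 = 90 ≡ 12, so v_5 = 12^{−1} = 12 (mod 13).
  v = [5, 8, 8, 6, 12].
Step 2: syndromes of r = [0, 6, 5, 4, 9] (all sums mod 13).
  S_0 = Σ v_i r_i = 5·0 + 8·6 + 8·5 + 6·4 + 12·9 = 220 ≡ 12.
  S_1 = Σ v_i α_i r_i = 5·1·0 + 8·12·6 + 8·8·5 + 6·4·4 + 12·7·9 = 1748 ≡ 6.
  α_i^2 mod 13 = [1, 1, 12, 3, 10].
  S_2 = Σ v_i α_i^2 r_i = 5·1·0 + 8·1·6 + 8·12·5 + 6·3·4 + 12·10·9 = 1680 ≡ 3.
  S = (12, 6, 3) ≠ 0, so r is not a codeword (an error is present).
Step 3: locate the error. For a single error e at position i, S_ℓ = v_i·e·α_i^ℓ, so α_err = S_1/S_0.
  S_0^{−1} = 12^{−1} = 12 (mod 13), so α_err = 6·12 = 72 ≡ 7 = α_5. Error position i = 5.
  Consistency check: S_2/S_1 = 3·11 = 33 ≡ 7 = α_err ✓ (single-error assumption holds).
Step 4: error magnitude e = S_0/v_5 = S_0·∏_{j≠5}(α_5 − α_j) = 12·12 = 144 ≡ 1 (mod 13).
Step 5: correct position 5: c_5 = r_5 − e = 9 − 1 ≡ 8 (mod 13). Hence c = [0, 6, 5, 4, 8].
  Check: interpolating c through the α_i gives m(x) = 3 + 10·x (degree < 2) with m(α_i) = c_i for every i, so c is indeed a codeword.


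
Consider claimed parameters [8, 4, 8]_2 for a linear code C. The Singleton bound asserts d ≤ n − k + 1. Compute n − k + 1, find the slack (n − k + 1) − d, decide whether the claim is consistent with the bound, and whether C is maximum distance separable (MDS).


Singleton RHS = n − k + 1 = 5, slack = -3, bound violated (no such code; not MDS).

Singleton bound: d ≤ n − k + 1.
Here n = 8, k = 4, so n − k + 1 = 5.
Given d = 8, check d ≤ 5: NO.
Slack = (n − k + 1) − d = -3.
The slack is negative: d = 8 exceeds n − k + 1 = 5 by 3, so the Singleton bound is violated and no linear [8, 4, 8]_2 code can exist. In particular it is not MDS (MDS requires d = n − k + 1 exactly).
Description: the claimed parameters are [8, 4, 8]_2; such a code would be impossible (violates the Singleton bound).


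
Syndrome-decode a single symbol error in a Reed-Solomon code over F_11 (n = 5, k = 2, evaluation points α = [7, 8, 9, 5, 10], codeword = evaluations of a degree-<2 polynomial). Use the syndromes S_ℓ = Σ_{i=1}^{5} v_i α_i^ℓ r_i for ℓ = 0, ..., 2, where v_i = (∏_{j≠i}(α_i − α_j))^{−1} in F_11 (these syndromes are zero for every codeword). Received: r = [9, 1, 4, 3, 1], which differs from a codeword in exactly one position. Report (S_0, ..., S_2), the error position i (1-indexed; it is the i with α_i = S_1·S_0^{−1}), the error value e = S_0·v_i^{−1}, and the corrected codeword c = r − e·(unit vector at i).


S = (2, 9, 2), error at position 5, error magnitude e = 5, c = [9, 1, 4, 3, 7].

Step 1: column multipliers v_i = (∏_{j≠i}(α_i − α_j))^{−1} mod 11.
  i = 1 (α = 7): (7−8)(7−9)(7−5)(7−10) = (−1)·(−2)·2·(−3) = −12 ≡ 10, so v_1 = 10^{−1} = 10 (mod 11).
  i = 2 (α = 8): (8−7)(8−9)(8−5)(8−10) = 1·(−1)·3·(−2) = 6 ≡ 6, so v_2 = 6^{−1} = 2 (mod 11).
  i = 3 (α = 9): (9−7)(9−8)(9−5)(9−10) = 2·1·4·(−1) = −8 ≡ 3, so v_3 = 3^{−1} = 4 (mod 11).
  i = 4 (α = 5): (5−7)(5−8)(5−9)(5−10) = (−2)·(−3)·(−4)·(−5) = 120 ≡ 10, so v_4 = 10^{−1} = 10 (mod 11).
  i = 5 (α = 10): (10−7)(10−8)(10−9)(10−5) = 3·2·1·5 = 30 ≡ 8, so v_5 = 8^{−1} = 7 (mod 11).
  v = [10, 2, 4, 10, 7].
Step 2: syndromes of r = [9, 1, 4, 3, 1] (all sums mod 11).
  S_0 = Σ v_i r_i = 10·9 + 2·1 + 4·4 + 10·3 + 7·1 = 145 ≡ 2.
  S_1 = Σ v_i α_i r_i = 10·7·9 + 2·8·1 + 4·9·4 + 10·5·3 + 7·10·1 = 1010 ≡ 9.
  α_i^2 mod 11 = [5, 9, 4, 3, 1].
  S_2 = Σ v_i α_i^2 r_i = 10·5·9 + 2·9·1 + 4·4·4 + 10·3·3 + 7·1·1 = 629 ≡ 2.
  S = (2, 9, 2) ≠ 0, so r is not a codeword (an error is present).
Step 3: locate the error. For a single error e at position i, S_ℓ = v_i·e·α_i^ℓ, so α_err = S_1/S_0.
  S_0^{−1} = 2^{−1} = 6 (mod 11), so α_err = 9·6 = 54 ≡ 10 = α_5. Error position i = 5.
  Consistency check: S_2/S_1 = 2·5 = 10 ≡ 10 = α_err ✓ (single-error assumption holds).
Step 4: error magnitude e = S_0/v_5 = S_0·∏_{j≠5}(α_5 − α_j) = 2·8 = 16 ≡ 5 (mod 11).
Step 5: correct position 5: c_5 = r_5 − e = 1 − 5 ≡ 7 (mod 11). Hence c = [9, 1, 4, 3, 7].
  Check: interpolating c through the α_i gives m(x) = 10 + 3·x (degree < 2) with m(α_i) = c_i for every i, so c is indeed a codeword.


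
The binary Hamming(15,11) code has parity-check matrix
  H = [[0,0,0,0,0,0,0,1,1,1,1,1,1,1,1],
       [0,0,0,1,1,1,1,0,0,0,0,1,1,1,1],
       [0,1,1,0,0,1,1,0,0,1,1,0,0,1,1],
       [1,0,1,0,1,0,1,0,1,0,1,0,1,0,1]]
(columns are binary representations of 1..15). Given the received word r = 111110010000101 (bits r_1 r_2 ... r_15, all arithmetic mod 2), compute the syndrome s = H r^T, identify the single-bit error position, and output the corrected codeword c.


s = (1, 0, 1, 1)^T, error position = 11, corrected codeword c = 111110010010101

Compute s = H r^T mod 2 one row at a time:
  s_1 = 1 + 0 + 0 + 0 + 0 + 1 + 0 + 1 = 3 ≡ 1 (mod 2).
  s_2 = 1 + 1 + 0 + 0 + 0 + 1 + 0 + 1 = 4 ≡ 0 (mod 2).
  s_3 = 1 + 1 + 0 + 0 + 0 + 0 + 0 + 1 = 3 ≡ 1 (mod 2).
  s_4 = 1 + 1 + 1 + 0 + 0 + 0 + 1 + 1 = 5 ≡ 1 (mod 2).
s = (1, 0, 1, 1)^T — this equals column 11 of H (binary 1011), so error is at position 11.
Correct: flip bit 11 of r = 111110010000101 to get c = 111110010010101.


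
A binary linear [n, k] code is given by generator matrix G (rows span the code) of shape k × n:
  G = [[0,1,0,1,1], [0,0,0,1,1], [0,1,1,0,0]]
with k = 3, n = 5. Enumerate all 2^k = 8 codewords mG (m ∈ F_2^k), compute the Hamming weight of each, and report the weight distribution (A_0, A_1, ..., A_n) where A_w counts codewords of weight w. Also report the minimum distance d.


Weight distribution: A_0 = 1, A_1 = 2, A_2 = 2, A_3 = 2, A_4 = 1. Minimum distance d = 1.

Enumerate all 2^3 = 8 messages m ∈ F_2^3.
For each, compute codeword c = mG in F_2^5, then tally its weight.
  m = 000 → c = 00000, weight = 0.
  m = 100 → c = 01011, weight = 3.
  m = 010 → c = 00011, weight = 2.
  m = 110 → c = 01000, weight = 1.
  m = 001 → c = 01100, weight = 2.
  m = 101 → c = 00111, weight = 3.
  m = 011 → c = 01111, weight = 4.
  m = 111 → c = 00100, weight = 1.
Tally weights:
  weight 0: 1 codewords.
  weight 1: 2 codewords.
  weight 2: 2 codewords.
  weight 3: 2 codewords.
  weight 4: 1 codewords.
Minimum distance d = smallest w > 0 with A_w > 0 = 1.
Sanity: Σ A_w = 8 = 2^3 = 8 ✓.


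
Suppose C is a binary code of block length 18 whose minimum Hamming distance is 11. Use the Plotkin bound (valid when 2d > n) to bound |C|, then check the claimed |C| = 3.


Plotkin bound M ≤ 4; given |C| = 3 ≤ bound (satisfied).

Check applicability: 2d = 22, n = 18.
2d − n = 4 > 0, so Plotkin applies.
Compute d/(2d−n) = 11/4 ≈ 2.7500.
⌊d/(2d−n)⌋ = 2.
Plotkin bound: M ≤ 2·2 = 4.
Given |C| = 3, check: satisfied.
This |C| is below the Plotkin bound.


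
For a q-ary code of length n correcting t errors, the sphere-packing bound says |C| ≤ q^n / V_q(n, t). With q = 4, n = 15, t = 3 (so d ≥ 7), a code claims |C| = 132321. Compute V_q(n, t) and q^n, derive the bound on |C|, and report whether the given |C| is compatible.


V_q(n, t) = 13276, q^n = 1073741824, Hamming bound = 80878, |C| = 132321 > bound (violated).

Step 1: Compute V_q(n, t) = Σ_{j=0}^3 C(n, j) (q−1)^j.
  j = 0: C(15,0)·(3)^0 = 1·1 = 1.
  j = 1: C(15,1)·(3)^1 = 15·3 = 45.
  j = 2: C(15,2)·(3)^2 = 105·9 = 945.
  j = 3: C(15,3)·(3)^3 = 455·27 = 12285.
  V_q(n, t) = 1 + 45 + 945 + 12285 = 13276.
Step 2: q^n = 4^15 = 1073741824.
Step 3: Hamming bound ⌊q^n / V_q(n,t)⌋ = ⌊1073741824/13276⌋ = 80878.
Step 4: Compare |C| = 132321 to 80878: violated.
The claimed |C| lies above the Hamming bound, so no 4-ary code of length 15 with d ≥ 7 can have 132321 codewords.


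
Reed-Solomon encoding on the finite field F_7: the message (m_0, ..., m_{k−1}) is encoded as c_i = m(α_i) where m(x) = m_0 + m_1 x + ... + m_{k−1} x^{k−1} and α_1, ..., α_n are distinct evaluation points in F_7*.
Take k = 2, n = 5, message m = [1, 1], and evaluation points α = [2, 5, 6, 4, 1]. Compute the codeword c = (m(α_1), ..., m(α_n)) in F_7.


c = [3, 6, 0, 5, 2]

Message polynomial: m(x) = 1 + 1·x (mod 7).
For each evaluation point α_i, compute m(α_i) mod 7:
  α_1 = 2: Horner steps 1 → 3, so m(2) = 3.
  α_2 = 5: Horner steps 1 → 6, so m(5) = 6.
  α_3 = 6: Horner steps 1 → 0, so m(6) = 0.
  α_4 = 4: Horner steps 1 → 5, so m(4) = 5.
  α_5 = 1: Horner steps 1 → 2, so m(1) = 2.
Codeword c = [3, 6, 0, 5, 2] ∈ F_7^5.


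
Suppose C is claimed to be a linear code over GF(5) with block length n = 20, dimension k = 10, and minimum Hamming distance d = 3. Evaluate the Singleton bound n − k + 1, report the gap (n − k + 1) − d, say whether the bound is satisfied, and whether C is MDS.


Singleton RHS = n − k + 1 = 11, slack = 8, bound satisfied, not MDS.

Singleton bound: d ≤ n − k + 1.
Here n = 20, k = 10, so n − k + 1 = 11.
Given d = 3, check d ≤ 11: YES.
Slack = (n − k + 1) − d = 8.
The code is NOT MDS (slack = 8 > 0).
Description: the claimed parameters are [20, 10, 3]_5; such a code would be non-MDS.


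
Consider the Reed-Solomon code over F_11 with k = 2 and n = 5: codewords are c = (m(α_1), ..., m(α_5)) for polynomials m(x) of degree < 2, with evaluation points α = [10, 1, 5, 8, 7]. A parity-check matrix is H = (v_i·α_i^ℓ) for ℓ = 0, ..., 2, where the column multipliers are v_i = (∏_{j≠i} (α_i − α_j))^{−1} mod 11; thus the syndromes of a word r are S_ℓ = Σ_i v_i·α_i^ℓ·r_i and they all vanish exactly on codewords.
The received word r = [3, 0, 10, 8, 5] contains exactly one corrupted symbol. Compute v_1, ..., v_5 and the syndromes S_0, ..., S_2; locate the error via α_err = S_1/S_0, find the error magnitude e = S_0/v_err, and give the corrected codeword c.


S = (7, 7, 7), error at position 2, error magnitude e = 2, c = [3, 9, 10, 8, 5].

Step 1: column multipliers v_i = (∏_{j≠i}(α_i − α_j))^{−1} mod 11.
  i = 1 (α = 10): (10−1)(10−5)(10−8)(10−7) = 9·5·2·3 = 270 ≡ 6, so v_1 = 6^{−1} = 2 (mod 11).
  i = 2 (α = 1): (1−10)(1−5)(1−8)(1−7) = (−9)·(−4)·(−7)·(−6) = 1512 ≡ 5, so v_2 = 5^{−1} = 9 (mod 11).
  i = 3 (α = 5): (5−10)(5−1)(5−8)(5−7) = (−5)·4·(−3)·(−2) = −120 ≡ 1, so v_3 = 1^{−1} = 1 (mod 11).
  i = 4 (α = 8): (8−10)(8−1)(8−5)(8−7) = (−2)·7·3·1 = −42 ≡ 2, so v_4 = 2^{−1} = 6 (mod 11).
  i = 5 (α = 7): (7−10)(7−1)(7−5)(7−8) = (−3)·6·2·(−1) = 36 ≡ 3, so v_5 = 3^{−1} = 4 (mod 11).
  v = [2, 9, 1, 6, 4].
Step 2: syndromes of r = [3, 0, 10, 8, 5] (all sums mod 11).
  S_0 = Σ v_i r_i = 2·3 + 9·0 + 1·10 + 6·8 + 4·5 = 84 ≡ 7.
  S_1 = Σ v_i α_i r_i = 2·10·3 + 9·1·0 + 1·5·10 + 6·8·8 + 4·7·5 = 634 ≡ 7.
  α_i^2 mod 11 = [1, 1, 3, 9, 5].
  S_2 = Σ v_i α_i^2 r_i = 2·1·3 + 9·1·0 + 1·3·10 + 6·9·8 + 4·5·5 = 568 ≡ 7.
  S = (7, 7, 7) ≠ 0, so r is not a codeword (an error is present).
Step 3: locate the error. For a single error e at position i, S_ℓ = v_i·e·α_i^ℓ, so α_err = S_1/S_0.
  S_0^{−1} = 7^{−1} = 8 (mod 11), so α_err = 7·8 = 56 ≡ 1 = α_2. Error position i = 2.
  Consistency check: S_2/S_1 = 7·8 = 56 ≡ 1 = α_err ✓ (single-error assumption holds).
Step 4: error magnitude e = S_0/v_2 = S_0·∏_{j≠2}(α_2 − α_j) = 7·5 = 35 ≡ 2 (mod 11).
Step 5: correct position 2: c_2 = r_2 − e = 0 − 2 ≡ 9 (mod 11). Hence c = [3, 9, 10, 8, 5].
  Check: interpolating c through the α_i gives m(x) = 6 + 3·x (degree < 2) with m(α_i) = c_i for every i, so c is indeed a codeword.


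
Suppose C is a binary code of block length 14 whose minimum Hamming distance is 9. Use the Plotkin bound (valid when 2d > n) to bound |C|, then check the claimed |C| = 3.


Plotkin bound M ≤ 4; given |C| = 3 ≤ bound (satisfied).

Check applicability: 2d = 18, n = 14.
2d − n = 4 > 0, so Plotkin applies.
Compute d/(2d−n) = 9/4 ≈ 2.2500.
⌊d/(2d−n)⌋ = 2.
Plotkin bound: M ≤ 2·2 = 4.
Given |C| = 3, check: satisfied.
This |C| is below the Plotkin bound.


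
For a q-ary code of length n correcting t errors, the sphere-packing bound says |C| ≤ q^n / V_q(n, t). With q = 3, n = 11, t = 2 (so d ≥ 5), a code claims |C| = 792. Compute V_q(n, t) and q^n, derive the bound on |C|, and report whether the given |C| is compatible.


V_q(n, t) = 243, q^n = 177147, Hamming bound = 729, |C| = 792 > bound (violated).

Step 1: Compute V_q(n, t) = Σ_{j=0}^2 C(n, j) (q−1)^j.
  j = 0: C(11,0)·(2)^0 = 1·1 = 1.
  j = 1: C(11,1)·(2)^1 = 11·2 = 22.
  j = 2: C(11,2)·(2)^2 = 55·4 = 220.
  V_q(n, t) = 1 + 22 + 220 = 243.
Step 2: q^n = 3^11 = 177147.
Step 3: Hamming bound ⌊q^n / V_q(n,t)⌋ = ⌊177147/243⌋ = 729.
Step 4: Compare |C| = 792 to 729: violated.
The claimed |C| lies above the Hamming bound, so no 3-ary code of length 11 with d ≥ 5 can have 792 codewords.


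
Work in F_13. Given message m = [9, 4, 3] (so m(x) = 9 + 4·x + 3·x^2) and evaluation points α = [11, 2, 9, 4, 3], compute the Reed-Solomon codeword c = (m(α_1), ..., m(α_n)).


c = [0, 3, 2, 8, 9]

Message polynomial: m(x) = 9 + 4·x + 3·x^2 (mod 13).
For each evaluation point α_i, compute m(α_i) mod 13:
  α_1 = 11: Horner steps 3 → 11 → 0, so m(11) = 0.
  α_2 = 2: Horner steps 3 → 10 → 3, so m(2) = 3.
  α_3 = 9: Horner steps 3 → 5 → 2, so m(9) = 2.
  α_4 = 4: Horner steps 3 → 3 → 8, so m(4) = 8.
  α_5 = 3: Horner steps 3 → 0 → 9, so m(3) = 9.
Codeword c = [0, 3, 2, 8, 9] ∈ F_13^5.


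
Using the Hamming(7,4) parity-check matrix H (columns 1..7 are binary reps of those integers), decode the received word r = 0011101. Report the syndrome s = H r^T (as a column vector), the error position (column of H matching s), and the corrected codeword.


s = (1, 0, 1)^T, error position = 5, corrected codeword c = 0011001

Compute s = H r^T mod 2 one row at a time:
  s_1 = 1 + 1 + 0 + 1 = 3 ≡ 1 (mod 2).
  s_2 = 0 + 1 + 0 + 1 = 2 ≡ 0 (mod 2).
  s_3 = 0 + 1 + 1 + 1 = 3 ≡ 1 (mod 2).
s = (1, 0, 1)^T — this equals column 5 of H (binary 101), so error is at position 5.
Correct: flip bit 5 of r = 0011101 to get c = 0011001.


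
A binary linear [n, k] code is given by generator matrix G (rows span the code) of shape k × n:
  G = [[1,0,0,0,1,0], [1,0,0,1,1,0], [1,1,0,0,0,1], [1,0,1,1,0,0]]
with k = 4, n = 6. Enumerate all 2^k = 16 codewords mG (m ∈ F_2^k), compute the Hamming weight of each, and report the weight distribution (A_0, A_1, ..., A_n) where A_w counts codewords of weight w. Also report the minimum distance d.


Weight distribution: A_0 = 1, A_1 = 1, A_2 = 3, A_3 = 6, A_4 = 3, A_5 = 1, A_6 = 1. Minimum distance d = 1.

Enumerate all 2^4 = 16 messages m ∈ F_2^4.
For each, compute codeword c = mG in F_2^6, then tally its weight.
  m = 0000 → c = 000000, weight = 0.
  m = 1000 → c = 100010, weight = 2.
  m = 0100 → c = 100110, weight = 3.
  m = 1100 → c = 000100, weight = 1.
  m = 0010 → c = 110001, weight = 3.
  m = 1010 → c = 010011, weight = 3.
  m = 0110 → c = 010111, weight = 4.
  m = 1110 → c = 110101, weight = 4.
  m = 0001 → c = 101100, weight = 3.
  m = 1001 → c = 001110, weight = 3.
  m = 0101 → c = 001010, weight = 2.
  m = 1101 → c = 101000, weight = 2.
  m = 0011 → c = 011101, weight = 4.
  m = 1011 → c = 111111, weight = 6.
  m = 0111 → c = 111011, weight = 5.
  m = 1111 → c = 011001, weight = 3.
Tally weights:
  weight 0: 1 codewords.
  weight 1: 1 codewords.
  weight 2: 3 codewords.
  weight 3: 6 codewords.
  weight 4: 3 codewords.
  weight 5: 1 codewords.
  weight 6: 1 codewords.
Minimum distance d = smallest w > 0 with A_w > 0 = 1.
Sanity: Σ A_w = 16 = 2^4 = 16 ✓.


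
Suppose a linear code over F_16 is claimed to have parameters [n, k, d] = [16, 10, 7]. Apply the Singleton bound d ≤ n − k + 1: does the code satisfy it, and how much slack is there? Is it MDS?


Singleton RHS = n − k + 1 = 7, slack = 0, bound satisfied, MDS.

Singleton bound: d ≤ n − k + 1.
Here n = 16, k = 10, so n − k + 1 = 7.
Given d = 7, check d ≤ 7: YES.
Slack = (n − k + 1) − d = 0.
The code is MDS (slack = 0).
Description: the claimed parameters are [16, 10, 7]_16; such a code would be MDS (meets Singleton bound).


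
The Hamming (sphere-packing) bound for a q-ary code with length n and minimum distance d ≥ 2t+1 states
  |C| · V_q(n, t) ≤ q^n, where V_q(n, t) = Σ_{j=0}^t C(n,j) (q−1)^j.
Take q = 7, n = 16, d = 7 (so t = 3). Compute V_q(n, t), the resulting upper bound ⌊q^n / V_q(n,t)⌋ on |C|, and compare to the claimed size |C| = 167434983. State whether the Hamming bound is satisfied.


V_q(n, t) = 125377, q^n = 33232930569601, Hamming bound = 265064011, |C| = 167434983 ≤ bound (satisfied).

Step 1: Compute V_q(n, t) = Σ_{j=0}^3 C(n, j) (q−1)^j.
  j = 0: C(16,0)·(6)^0 = 1·1 = 1.
  j = 1: C(16,1)·(6)^1 = 16·6 = 96.
  j = 2: C(16,2)·(6)^2 = 120·36 = 4320.
  j = 3: C(16,3)·(6)^3 = 560·216 = 120960.
  V_q(n, t) = 1 + 96 + 4320 + 120960 = 125377.
Step 2: q^n = 7^16 = 33232930569601.
Step 3: Hamming bound ⌊q^n / V_q(n,t)⌋ = ⌊33232930569601/125377⌋ = 265064011.
Step 4: Compare |C| = 167434983 to 265064011: satisfied.
The claimed |C| lies below the Hamming bound.


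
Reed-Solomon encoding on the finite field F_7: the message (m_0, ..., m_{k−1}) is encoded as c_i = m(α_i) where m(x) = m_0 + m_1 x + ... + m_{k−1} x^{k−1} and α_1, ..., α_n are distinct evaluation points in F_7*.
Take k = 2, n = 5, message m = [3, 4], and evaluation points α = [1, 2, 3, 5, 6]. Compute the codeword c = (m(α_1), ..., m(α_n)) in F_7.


c = [0, 4, 1, 2, 6]

Message polynomial: m(x) = 3 + 4·x (mod 7).
For each evaluation point α_i, compute m(α_i) mod 7:
  α_1 = 1: Horner steps 4 → 0, so m(1) = 0.
  α_2 = 2: Horner steps 4 → 4, so m(2) = 4.
  α_3 = 3: Horner steps 4 → 1, so m(3) = 1.
  α_4 = 5: Horner steps 4 → 2, so m(5) = 2.
  α_5 = 6: Horner steps 4 → 6, so m(6) = 6.
Codeword c = [0, 4, 1, 2, 6] ∈ F_7^5.


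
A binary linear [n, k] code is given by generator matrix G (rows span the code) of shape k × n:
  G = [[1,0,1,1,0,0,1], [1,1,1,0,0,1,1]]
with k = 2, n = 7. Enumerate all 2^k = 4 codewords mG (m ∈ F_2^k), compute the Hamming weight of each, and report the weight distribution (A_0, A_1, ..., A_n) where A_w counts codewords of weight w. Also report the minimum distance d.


Weight distribution: A_0 = 1, A_3 = 1, A_4 = 1, A_5 = 1. Minimum distance d = 3.

Enumerate all 2^2 = 4 messages m ∈ F_2^2.
For each, compute codeword c = mG in F_2^7, then tally its weight.
  m = 00 → c = 0000000, weight = 0.
  m = 10 → c = 1011001, weight = 4.
  m = 01 → c = 1110011, weight = 5.
  m = 11 → c = 0101010, weight = 3.
Tally weights:
  weight 0: 1 codewords.
  weight 3: 1 codewords.
  weight 4: 1 codewords.
  weight 5: 1 codewords.
Minimum distance d = smallest w > 0 with A_w > 0 = 3.
Sanity: Σ A_w = 4 = 2^2 = 4 ✓.


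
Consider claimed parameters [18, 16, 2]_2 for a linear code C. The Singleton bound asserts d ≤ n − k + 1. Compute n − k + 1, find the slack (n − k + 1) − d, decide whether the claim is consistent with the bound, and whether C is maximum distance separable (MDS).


Singleton RHS = n − k + 1 = 3, slack = 1, bound satisfied, not MDS.

Singleton bound: d ≤ n − k + 1.
Here n = 18, k = 16, so n − k + 1 = 3.
Given d = 2, check d ≤ 3: YES.
Slack = (n − k + 1) − d = 1.
The code is NOT MDS (slack = 1 > 0).
Description: the claimed parameters are [18, 16, 2]_2; such a code would be non-MDS.


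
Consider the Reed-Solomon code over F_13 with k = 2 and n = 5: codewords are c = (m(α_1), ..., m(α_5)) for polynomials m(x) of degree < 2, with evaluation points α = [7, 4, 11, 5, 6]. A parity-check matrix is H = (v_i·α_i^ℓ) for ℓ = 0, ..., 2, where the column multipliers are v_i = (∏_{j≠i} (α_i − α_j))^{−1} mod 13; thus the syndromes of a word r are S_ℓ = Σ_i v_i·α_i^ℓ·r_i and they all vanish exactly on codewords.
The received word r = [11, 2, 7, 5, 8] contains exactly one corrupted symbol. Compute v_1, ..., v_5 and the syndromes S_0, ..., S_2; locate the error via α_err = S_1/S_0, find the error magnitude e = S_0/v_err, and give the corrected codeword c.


S = (11, 4, 5), error at position 3, error magnitude e = 10, c = [11, 2, 10, 5, 8].

Step 1: column multipliers v_i = (∏_{j≠i}(α_i − α_j))^{−1} mod 13.
  i = 1 (α = 7): (7−4)(7−11)(7−5)(7−6) = 3·(−4)·2·1 = −24 ≡ 2, so v_1 = 2^{−1} = 7 (mod 13).
  i = 2 (α = 4): (4−7)(4−11)(4−5)(4−6) = (−3)·(−7)·(−1)·(−2) = 42 ≡ 3, so v_2 = 3^{−1} = 9 (mod 13).
  i = 3 (α = 11): (11−7)(11−4)(11−5)(11−6) = 4·7·6·5 = 840 ≡ 8, so v_3 = 8^{−1} = 5 (mod 13).
  i = 4 (α = 5): (5−7)(5−4)(5−11)(5−6) = (−2)·1·(−6)·(−1) = −12 ≡ 1, so v_4 = 1^{−1} = 1 (mod 13).
  i = 5 (α = 6): (6−7)(6−4)(6−11)(6−5) = (−1)·2·(−5)·1 = 10 ≡ 10, so v_5 = 10^{−1} = 4 (mod 13).
  v = [7, 9, 5, 1, 4].
Step 2: syndromes of r = [11, 2, 7, 5, 8] (all sums mod 13).
  S_0 = Σ v_i r_i = 7·11 + 9·2 + 5·7 + 1·5 + 4·8 = 167 ≡ 11.
  S_1 = Σ v_i α_i r_i = 7·7·11 + 9·4·2 + 5·11·7 + 1·5·5 + 4·6·8 = 1213 ≡ 4.
  α_i^2 mod 13 = [10, 3, 4, 12, 10].
  S_2 = Σ v_i α_i^2 r_i = 7·10·11 + 9·3·2 + 5·4·7 + 1·12·5 + 4·10·8 = 1344 ≡ 5.
  S = (11, 4, 5) ≠ 0, so r is not a codeword (an error is present).
Step 3: locate the error. For a single error e at position i, S_ℓ = v_i·e·α_i^ℓ, so α_err = S_1/S_0.
  S_0^{−1} = 11^{−1} = 6 (mod 13), so α_err = 4·6 = 24 ≡ 11 = α_3. Error position i = 3.
  Consistency check: S_2/S_1 = 5·10 = 50 ≡ 11 = α_err ✓ (single-error assumption holds).
Step 4: error magnitude e = S_0/v_3 = S_0·∏_{j≠3}(α_3 − α_j) = 11·8 = 88 ≡ 10 (mod 13).
Step 5: correct position 3: c_3 = r_3 − e = 7 − 10 ≡ 10 (mod 13). Hence c = [11, 2, 10, 5, 8].
  Check: interpolating c through the α_i gives m(x) = 3 + 3·x (degree < 2) with m(α_i) = c_i for every i, so c is indeed a codeword.


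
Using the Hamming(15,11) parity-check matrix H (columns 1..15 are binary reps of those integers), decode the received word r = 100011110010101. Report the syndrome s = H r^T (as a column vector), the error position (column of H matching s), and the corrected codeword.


s = (0, 1, 0, 0)^T, error position = 4, corrected codeword c = 100111110010101

Compute s = H r^T mod 2 one row at a time:
  s_1 = 1 + 0 + 0 + 1 + 0 + 1 + 0 + 1 = 4 ≡ 0 (mod 2).
  s_2 = 0 + 1 + 1 + 1 + 0 + 1 + 0 + 1 = 5 ≡ 1 (mod 2).
  s_3 = 0 + 0 + 1 + 1 + 0 + 1 + 0 + 1 = 4 ≡ 0 (mod 2).
  s_4 = 1 + 0 + 1 + 1 + 0 + 1 + 1 + 1 = 6 ≡ 0 (mod 2).
s = (0, 1, 0, 0)^T — this equals column 4 of H (binary 0100), so error is at position 4.
Correct: flip bit 4 of r = 100011110010101 to get c = 100111110010101.


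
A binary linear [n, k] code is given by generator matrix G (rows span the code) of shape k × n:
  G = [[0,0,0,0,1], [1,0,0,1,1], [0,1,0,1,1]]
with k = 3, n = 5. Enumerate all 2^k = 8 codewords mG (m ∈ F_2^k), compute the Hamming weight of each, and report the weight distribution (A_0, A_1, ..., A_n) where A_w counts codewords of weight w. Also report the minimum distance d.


Weight distribution: A_0 = 1, A_1 = 1, A_2 = 3, A_3 = 3. Minimum distance d = 1.

Enumerate all 2^3 = 8 messages m ∈ F_2^3.
For each, compute codeword c = mG in F_2^5, then tally its weight.
  m = 000 → c = 00000, weight = 0.
  m = 100 → c = 00001, weight = 1.
  m = 010 → c = 10011, weight = 3.
  m = 110 → c = 10010, weight = 2.
  m = 001 → c = 01011, weight = 3.
  m = 101 → c = 01010, weight = 2.
  m = 011 → c = 11000, weight = 2.
  m = 111 → c = 11001, weight = 3.
Tally weights:
  weight 0: 1 codewords.
  weight 1: 1 codewords.
  weight 2: 3 codewords.
  weight 3: 3 codewords.
Minimum distance d = smallest w > 0 with A_w > 0 = 1.
Sanity: Σ A_w = 8 = 2^3 = 8 ✓.


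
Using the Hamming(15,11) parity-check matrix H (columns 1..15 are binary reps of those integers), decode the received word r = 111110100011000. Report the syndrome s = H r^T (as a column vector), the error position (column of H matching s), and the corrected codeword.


s = (0, 0, 0, 1)^T, error position = 1, corrected codeword c = 011110100011000

Compute s = H r^T mod 2 one row at a time:
  s_1 = 0 + 0 + 0 + 1 + 1 + 0 + 0 + 0 = 2 ≡ 0 (mod 2).
  s_2 = 1 + 1 + 0 + 1 + 1 + 0 + 0 + 0 = 4 ≡ 0 (mod 2).
  s_3 = 1 + 1 + 0 + 1 + 0 + 1 + 0 + 0 = 4 ≡ 0 (mod 2).
  s_4 = 1 + 1 + 1 + 1 + 0 + 1 + 0 + 0 = 5 ≡ 1 (mod 2).
s = (0, 0, 0, 1)^T — this equals column 1 of H (binary 0001), so error is at position 1.
Correct: flip bit 1 of r = 111110100011000 to get c = 011110100011000.


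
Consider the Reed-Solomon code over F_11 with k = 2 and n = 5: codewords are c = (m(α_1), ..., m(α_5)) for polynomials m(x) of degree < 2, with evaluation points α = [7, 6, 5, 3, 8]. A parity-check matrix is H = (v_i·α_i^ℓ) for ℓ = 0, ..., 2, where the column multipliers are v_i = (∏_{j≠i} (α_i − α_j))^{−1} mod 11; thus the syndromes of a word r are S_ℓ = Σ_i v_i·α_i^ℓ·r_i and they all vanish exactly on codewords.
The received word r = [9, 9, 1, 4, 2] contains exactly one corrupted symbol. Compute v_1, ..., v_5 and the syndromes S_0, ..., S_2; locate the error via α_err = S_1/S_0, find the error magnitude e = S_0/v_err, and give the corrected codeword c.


S = (8, 4, 2), error at position 2, error magnitude e = 4, c = [9, 5, 1, 4, 2].

Step 1: column multipliers v_i = (∏_{j≠i}(α_i − α_j))^{−1} mod 11.
  i = 1 (α = 7): (7−6)(7−5)(7−3)(7−8) = 1·2·4·(−1) = −8 ≡ 3, so v_1 = 3^{−1} = 4 (mod 11).
  i = 2 (α = 6): (6−7)(6−5)(6−3)(6−8) = (−1)·1·3·(−2) = 6 ≡ 6, so v_2 = 6^{−1} = 2 (mod 11).
  i = 3 (α = 5): (5−7)(5−6)(5−3)(5−8) = (−2)·(−1)·2·(−3) = −12 ≡ 10, so v_3 = 10^{−1} = 10 (mod 11).
  i = 4 (α = 3): (3−7)(3−6)(3−5)(3−8) = (−4)·(−3)·(−2)·(−5) = 120 ≡ 10, so v_4 = 10^{−1} = 10 (mod 11).
  i = 5 (α = 8): (8−7)(8−6)(8−5)(8−3) = 1·2·3·5 = 30 ≡ 8, so v_5 = 8^{−1} = 7 (mod 11).
  v = [4, 2, 10, 10, 7].
Step 2: syndromes of r = [9, 9, 1, 4, 2] (all sums mod 11).
  S_0 = Σ v_i r_i = 4·9 + 2·9 + 10·1 + 10·4 + 7·2 = 118 ≡ 8.
  S_1 = Σ v_i α_i r_i = 4·7·9 + 2·6·9 + 10·5·1 + 10·3·4 + 7·8·2 = 642 ≡ 4.
  α_i^2 mod 11 = [5, 3, 3, 9, 9].
  S_2 = Σ v_i α_i^2 r_i = 4·5·9 + 2·3·9 + 10·3·1 + 10·9·4 + 7·9·2 = 750 ≡ 2.
  S = (8, 4, 2) ≠ 0, so r is not a codeword (an error is present).
Step 3: locate the error. For a single error e at position i, S_ℓ = v_i·e·α_i^ℓ, so α_err = S_1/S_0.
  S_0^{−1} = 8^{−1} = 7 (mod 11), so α_err = 4·7 = 28 ≡ 6 = α_2. Error position i = 2.
  Consistency check: S_2/S_1 = 2·3 = 6 ≡ 6 = α_err ✓ (single-error assumption holds).
Step 4: error magnitude e = S_0/v_2 = S_0·∏_{j≠2}(α_2 − α_j) = 8·6 = 48 ≡ 4 (mod 11).
Step 5: correct position 2: c_2 = r_2 − e = 9 − 4 ≡ 5 (mod 11). Hence c = [9, 5, 1, 4, 2].
  Check: interpolating c through the α_i gives m(x) = 3 + 4·x (degree < 2) with m(α_i) = c_i for every i, so c is indeed a codeword.


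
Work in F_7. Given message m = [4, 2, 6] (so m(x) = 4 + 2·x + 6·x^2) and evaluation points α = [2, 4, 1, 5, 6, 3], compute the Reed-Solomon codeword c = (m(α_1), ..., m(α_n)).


c = [4, 3, 5, 3, 1, 1]

Message polynomial: m(x) = 4 + 2·x + 6·x^2 (mod 7).
For each evaluation point α_i, compute m(α_i) mod 7:
  α_1 = 2: Horner steps 6 → 0 → 4, so m(2) = 4.
  α_2 = 4: Horner steps 6 → 5 → 3, so m(4) = 3.
  α_3 = 1: Horner steps 6 → 1 → 5, so m(1) = 5.
  α_4 = 5: Horner steps 6 → 4 → 3, so m(5) = 3.
  α_5 = 6: Horner steps 6 → 3 → 1, so m(6) = 1.
  α_6 = 3: Horner steps 6 → 6 → 1, so m(3) = 1.
Codeword c = [4, 3, 5, 3, 1, 1] ∈ F_7^6.


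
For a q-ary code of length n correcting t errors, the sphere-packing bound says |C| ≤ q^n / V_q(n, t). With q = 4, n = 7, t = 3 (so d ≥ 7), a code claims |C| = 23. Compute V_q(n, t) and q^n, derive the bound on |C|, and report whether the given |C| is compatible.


V_q(n, t) = 1156, q^n = 16384, Hamming bound = 14, |C| = 23 > bound (violated).

Step 1: Compute V_q(n, t) = Σ_{j=0}^3 C(n, j) (q−1)^j.
  j = 0: C(7,0)·(3)^0 = 1·1 = 1.
  j = 1: C(7,1)·(3)^1 = 7·3 = 21.
  j = 2: C(7,2)·(3)^2 = 21·9 = 189.
  j = 3: C(7,3)·(3)^3 = 35·27 = 945.
  V_q(n, t) = 1 + 21 + 189 + 945 = 1156.
Step 2: q^n = 4^7 = 16384.
Step 3: Hamming bound ⌊q^n / V_q(n,t)⌋ = ⌊16384/1156⌋ = 14.
Step 4: Compare |C| = 23 to 14: violated.
The claimed |C| lies above the Hamming bound, so no 4-ary code of length 7 with d ≥ 7 can have 23 codewords.


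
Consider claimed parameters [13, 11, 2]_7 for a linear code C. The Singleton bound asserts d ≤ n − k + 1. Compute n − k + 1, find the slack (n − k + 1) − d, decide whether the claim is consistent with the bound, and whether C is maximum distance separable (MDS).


Singleton RHS = n − k + 1 = 3, slack = 1, bound satisfied, not MDS.

Singleton bound: d ≤ n − k + 1.
Here n = 13, k = 11, so n − k + 1 = 3.
Given d = 2, check d ≤ 3: YES.
Slack = (n − k + 1) − d = 1.
The code is NOT MDS (slack = 1 > 0).
Description: the claimed parameters are [13, 11, 2]_7; such a code would be non-MDS.


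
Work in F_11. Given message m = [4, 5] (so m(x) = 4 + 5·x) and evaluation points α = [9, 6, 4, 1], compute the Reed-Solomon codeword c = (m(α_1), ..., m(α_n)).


c = [5, 1, 2, 9]

Message polynomial: m(x) = 4 + 5·x (mod 11).
For each evaluation point α_i, compute m(α_i) mod 11:
  α_1 = 9: Horner steps 5 → 5, so m(9) = 5.
  α_2 = 6: Horner steps 5 → 1, so m(6) = 1.
  α_3 = 4: Horner steps 5 → 2, so m(4) = 2.
  α_4 = 1: Horner steps 5 → 9, so m(1) = 9.
Codeword c = [5, 1, 2, 9] ∈ F_11^4.


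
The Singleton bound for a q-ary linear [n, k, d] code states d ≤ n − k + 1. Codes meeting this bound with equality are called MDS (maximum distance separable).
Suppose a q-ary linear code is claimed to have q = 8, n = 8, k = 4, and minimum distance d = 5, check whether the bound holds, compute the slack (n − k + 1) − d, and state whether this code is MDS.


Singleton RHS = n − k + 1 = 5, slack = 0, bound satisfied, MDS.

Singleton bound: d ≤ n − k + 1.
Here n = 8, k = 4, so n − k + 1 = 5.
Given d = 5, check d ≤ 5: YES.
Slack = (n − k + 1) − d = 0.
The code is MDS (slack = 0).
Description: the claimed parameters are [8, 4, 5]_8; such a code would be MDS (meets Singleton bound).


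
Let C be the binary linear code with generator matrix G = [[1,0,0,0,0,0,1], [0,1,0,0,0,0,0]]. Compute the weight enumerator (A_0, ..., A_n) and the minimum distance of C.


Weight distribution: A_0 = 1, A_1 = 1, A_2 = 1, A_3 = 1. Minimum distance d = 1.

Enumerate all 2^2 = 4 messages m ∈ F_2^2.
For each, compute codeword c = mG in F_2^7, then tally its weight.
  m = 00 → c = 0000000, weight = 0.
  m = 10 → c = 1000001, weight = 2.
  m = 01 → c = 0100000, weight = 1.
  m = 11 → c = 1100001, weight = 3.
Tally weights:
  weight 0: 1 codewords.
  weight 1: 1 codewords.
  weight 2: 1 codewords.
  weight 3: 1 codewords.
Minimum distance d = smallest w > 0 with A_w > 0 = 1.
Sanity: Σ A_w = 4 = 2^2 = 4 ✓.


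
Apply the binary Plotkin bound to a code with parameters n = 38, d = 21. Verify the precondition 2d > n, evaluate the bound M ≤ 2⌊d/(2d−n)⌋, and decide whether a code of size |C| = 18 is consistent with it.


Plotkin bound M ≤ 10; given |C| = 18 > bound (violated).

Check applicability: 2d = 42, n = 38.
2d − n = 4 > 0, so Plotkin applies.
Compute d/(2d−n) = 21/4 ≈ 5.2500.
⌊d/(2d−n)⌋ = 5.
Plotkin bound: M ≤ 2·5 = 10.
Given |C| = 18, check: VIOLATED.
This |C| is above the Plotkin bound, so no binary code with n = 38, d = 21 and 18 codewords exists.


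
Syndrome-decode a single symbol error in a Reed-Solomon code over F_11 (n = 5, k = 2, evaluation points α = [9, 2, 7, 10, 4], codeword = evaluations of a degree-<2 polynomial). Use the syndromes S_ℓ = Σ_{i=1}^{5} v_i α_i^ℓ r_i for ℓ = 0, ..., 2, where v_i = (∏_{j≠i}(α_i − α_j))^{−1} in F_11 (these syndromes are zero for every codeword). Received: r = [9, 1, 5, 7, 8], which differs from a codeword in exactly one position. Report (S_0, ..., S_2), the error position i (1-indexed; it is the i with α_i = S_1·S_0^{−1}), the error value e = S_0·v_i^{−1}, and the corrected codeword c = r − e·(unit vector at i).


S = (7, 5, 2), error at position 3, error magnitude e = 3, c = [9, 1, 2, 7, 8].

Step 1: column multipliers v_i = (∏_{j≠i}(α_i − α_j))^{−1} mod 11.
  i = 1 (α = 9): (9−2)(9−7)(9−10)(9−4) = 7·2·(−1)·5 = −70 ≡ 7, so v_1 = 7^{−1} = 8 (mod 11).
  i = 2 (α = 2): (2−9)(2−7)(2−10)(2−4) = (−7)·(−5)·(−8)·(−2) = 560 ≡ 10, so v_2 = 10^{−1} = 10 (mod 11).
  i = 3 (α = 7): (7−9)(7−2)(7−10)(7−4) = (−2)·5·(−3)·3 = 90 ≡ 2, so v_3 = 2^{−1} = 6 (mod 11).
  i = 4 (α = 10): (10−9)(10−2)(10−7)(10−4) = 1·8·3·6 = 144 ≡ 1, so v_4 = 1^{−1} = 1 (mod 11).
  i = 5 (α = 4): (4−9)(4−2)(4−7)(4−10) = (−5)·2·(−3)·(−6) = −180 ≡ 7, so v_5 = 7^{−1} = 8 (mod 11).
  v = [8, 10, 6, 1, 8].
Step 2: syndromes of r = [9, 1, 5, 7, 8] (all sums mod 11).
  S_0 = Σ v_i r_i = 8·9 + 10·1 + 6·5 + 1·7 + 8·8 = 183 ≡ 7.
  S_1 = Σ v_i α_i r_i = 8·9·9 + 10·2·1 + 6·7·5 + 1·10·7 + 8·4·8 = 1204 ≡ 5.
  α_i^2 mod 11 = [4, 4, 5, 1, 5].
  S_2 = Σ v_i α_i^2 r_i = 8·4·9 + 10·4·1 + 6·5·5 + 1·1·7 + 8·5·8 = 805 ≡ 2.
  S = (7, 5, 2) ≠ 0, so r is not a codeword (an error is present).
Step 3: locate the error. For a single error e at position i, S_ℓ = v_i·e·α_i^ℓ, so α_err = S_1/S_0.
  S_0^{−1} = 7^{−1} = 8 (mod 11), so α_err = 5·8 = 40 ≡ 7 = α_3. Error position i = 3.
  Consistency check: S_2/S_1 = 2·9 = 18 ≡ 7 = α_err ✓ (single-error assumption holds).
Step 4: error magnitude e = S_0/v_3 = S_0·∏_{j≠3}(α_3 − α_j) = 7·2 = 14 ≡ 3 (mod 11).
Step 5: correct position 3: c_3 = r_3 − e = 5 − 3 ≡ 2 (mod 11). Hence c = [9, 1, 2, 7, 8].
  Check: interpolating c through the α_i gives m(x) = 5 + 9·x (degree < 2) with m(α_i) = c_i for every i, so c is indeed a codeword.


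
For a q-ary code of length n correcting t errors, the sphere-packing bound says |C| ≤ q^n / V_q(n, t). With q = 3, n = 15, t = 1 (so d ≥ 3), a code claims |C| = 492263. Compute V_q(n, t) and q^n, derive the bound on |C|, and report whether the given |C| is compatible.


V_q(n, t) = 31, q^n = 14348907, Hamming bound = 462867, |C| = 492263 > bound (violated).

Step 1: Compute V_q(n, t) = Σ_{j=0}^1 C(n, j) (q−1)^j.
  j = 0: C(15,0)·(2)^0 = 1·1 = 1.
  j = 1: C(15,1)·(2)^1 = 15·2 = 30.
  V_q(n, t) = 1 + 30 = 31.
Step 2: q^n = 3^15 = 14348907.
Step 3: Hamming bound ⌊q^n / V_q(n,t)⌋ = ⌊14348907/31⌋ = 462867.
Step 4: Compare |C| = 492263 to 462867: violated.
The claimed |C| lies above the Hamming bound, so no 3-ary code of length 15 with d ≥ 3 can have 492263 codewords.


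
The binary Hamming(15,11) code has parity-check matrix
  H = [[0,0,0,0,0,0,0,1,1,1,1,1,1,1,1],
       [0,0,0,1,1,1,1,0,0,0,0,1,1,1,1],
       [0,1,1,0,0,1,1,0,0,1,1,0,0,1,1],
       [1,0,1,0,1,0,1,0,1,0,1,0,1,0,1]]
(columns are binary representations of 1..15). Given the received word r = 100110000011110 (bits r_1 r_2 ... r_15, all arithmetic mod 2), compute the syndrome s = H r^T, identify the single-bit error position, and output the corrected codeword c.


s = (0, 1, 0, 0)^T, error position = 4, corrected codeword c = 100010000011110

Compute s = H r^T mod 2 one row at a time:
  s_1 = 0 + 0 + 0 + 1 + 1 + 1 + 1 + 0 = 4 ≡ 0 (mod 2).
  s_2 = 1 + 1 + 0 + 0 + 1 + 1 + 1 + 0 = 5 ≡ 1 (mod 2).
  s_3 = 0 + 0 + 0 + 0 + 0 + 1 + 1 + 0 = 2 ≡ 0 (mod 2).
  s_4 = 1 + 0 + 1 + 0 + 0 + 1 + 1 + 0 = 4 ≡ 0 (mod 2).
s = (0, 1, 0, 0)^T — this equals column 4 of H (binary 0100), so error is at position 4.
Correct: flip bit 4 of r = 100110000011110 to get c = 100010000011110.
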